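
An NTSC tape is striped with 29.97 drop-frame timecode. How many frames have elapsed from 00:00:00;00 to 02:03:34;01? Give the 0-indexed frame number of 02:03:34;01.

222199

As if non-drop at 30 labels/s: (2 × 3600 + 3 × 60 + 34) × 30 + 1 = 222421.
Minute boundaries passed: 123; those not divisible by 10: 123 − 12 = 111; dropped labels = 2 × 111 = 222.
Actual frame index = 222421 − 222 = 222199.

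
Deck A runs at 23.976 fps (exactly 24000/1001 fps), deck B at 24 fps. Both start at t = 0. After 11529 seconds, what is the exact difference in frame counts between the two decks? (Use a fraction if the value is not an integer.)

A emits 24000/1001 × 11529 = 39528000/143 frames; B emits 24 × 11529 = 276696.
Difference = 39528/143 frames (≈ 276.4196); B is ahead of A.

39528/143 frames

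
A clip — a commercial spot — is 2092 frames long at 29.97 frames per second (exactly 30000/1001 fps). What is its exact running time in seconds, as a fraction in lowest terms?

523523/7500 seconds

Running time = 2092 ÷ (30000/1001) = 2092 × 1001/30000 = 523523/7500 s.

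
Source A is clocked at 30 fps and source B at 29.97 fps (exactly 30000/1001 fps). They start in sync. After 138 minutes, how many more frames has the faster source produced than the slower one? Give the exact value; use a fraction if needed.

248400/1001 frames

138 min = 8280 s.
A emits 30 × 8280 = 248400 frames; B emits 30000/1001 × 8280 = 248400000/1001.
Difference = 248400/1001 frames (≈ 248.1518); B is behind A.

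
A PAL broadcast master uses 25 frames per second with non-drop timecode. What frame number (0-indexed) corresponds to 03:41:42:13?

Total seconds to the label: (3 × 3600 + 41 × 60 + 42) = 13302.
Frame index = 13302 × 25 + 13 = 332563.

332563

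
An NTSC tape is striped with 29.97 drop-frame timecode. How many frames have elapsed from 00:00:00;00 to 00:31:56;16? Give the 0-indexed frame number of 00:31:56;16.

As if non-drop at 30 labels/s: (0 × 3600 + 31 × 60 + 56) × 30 + 16 = 57496.
Minute boundaries passed: 31; those not divisible by 10: 31 − 3 = 28; dropped labels = 2 × 28 = 56.
Actual frame index = 57496 − 56 = 57440.

57440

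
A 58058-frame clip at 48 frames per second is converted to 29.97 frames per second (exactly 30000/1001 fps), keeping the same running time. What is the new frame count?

36250 frames

Target frames = source frames × (target rate / source rate) = 58058 × (30000/1001)/(48) = 58058 × 625/1001 = 36250.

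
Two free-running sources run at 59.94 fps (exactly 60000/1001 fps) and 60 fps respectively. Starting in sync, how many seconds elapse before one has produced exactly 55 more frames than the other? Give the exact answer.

11011/12 seconds

The gap grows by |60 − 60000/1001| = 60/1001 frames per second.
Time for a 55-frame gap: 55 ÷ (60/1001) = 11011/12 s.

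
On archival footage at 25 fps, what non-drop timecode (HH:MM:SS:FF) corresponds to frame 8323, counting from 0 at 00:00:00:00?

00:05:32:23

8323 ÷ 25 = 332 full seconds, remainder 23 frames.
332 s = 0 h 5 min 32 s.
Timecode: 00:05:32:23.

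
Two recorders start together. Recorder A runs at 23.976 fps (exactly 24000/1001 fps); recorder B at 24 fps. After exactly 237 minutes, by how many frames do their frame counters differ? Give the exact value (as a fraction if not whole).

341280/1001 frames

237 min = 14220 s.
A emits 24000/1001 × 14220 = 341280000/1001 frames; B emits 24 × 14220 = 341280.
Difference = 341280/1001 frames (≈ 340.9391); B is ahead of A.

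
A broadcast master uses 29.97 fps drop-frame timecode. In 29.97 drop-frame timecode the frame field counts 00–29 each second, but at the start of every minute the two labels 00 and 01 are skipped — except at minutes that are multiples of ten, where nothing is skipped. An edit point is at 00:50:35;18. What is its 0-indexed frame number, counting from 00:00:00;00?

90978

As if non-drop at 30 labels/s: (0 × 3600 + 50 × 60 + 35) × 30 + 18 = 91068.
Minute boundaries passed: 50; those not divisible by 10: 50 − 5 = 45; dropped labels = 2 × 45 = 90.
Actual frame index = 91068 − 90 = 90978.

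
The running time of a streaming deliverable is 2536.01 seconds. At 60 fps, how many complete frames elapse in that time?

Frames = 2536.01 × 60 = 760803/5 ≈ 152160.6000.
Complete frames: 152160.

152160 frames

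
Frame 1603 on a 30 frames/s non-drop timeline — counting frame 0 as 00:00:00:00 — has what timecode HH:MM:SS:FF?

00:00:53:13

1603 ÷ 30 = 53 full seconds, remainder 13 frames.
53 s = 0 h 0 min 53 s.
Timecode: 00:00:53:13.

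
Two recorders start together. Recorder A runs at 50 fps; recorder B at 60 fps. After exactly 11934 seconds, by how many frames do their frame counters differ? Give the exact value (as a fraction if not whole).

A emits 50 × 11934 = 596700 frames; B emits 60 × 11934 = 716040.
Difference = 119340 frames; B is ahead of A.

119340 frames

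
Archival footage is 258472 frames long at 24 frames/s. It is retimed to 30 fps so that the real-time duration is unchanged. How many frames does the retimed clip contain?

323090 frames

Target frames = source frames × (target rate / source rate) = 258472 × (30)/(24) = 258472 × 5/4 = 323090.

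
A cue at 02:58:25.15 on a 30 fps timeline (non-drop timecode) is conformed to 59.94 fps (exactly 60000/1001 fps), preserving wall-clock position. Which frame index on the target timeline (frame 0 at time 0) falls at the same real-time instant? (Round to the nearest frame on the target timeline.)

frame 641688

Source frame index: (2×3600 + 58×60 + 25) × 30 + 15 = 321165.
Real time: 321165 / (30) = 21411/2 s.
Target frame: (21411/2) × (60000/1001) = 49410000/77 ≈ 641688.312 → 641688.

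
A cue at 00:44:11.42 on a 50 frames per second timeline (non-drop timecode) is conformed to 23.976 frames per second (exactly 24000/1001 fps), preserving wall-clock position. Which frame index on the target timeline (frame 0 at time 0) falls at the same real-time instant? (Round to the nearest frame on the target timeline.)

frame 63581

Source frame index: (0×3600 + 44×60 + 11) × 50 + 42 = 132592.
Real time: 132592 / (50) = 66296/25 s.
Target frame: (66296/25) × (24000/1001) = 63644160/1001 ≈ 63580.579 → 63581.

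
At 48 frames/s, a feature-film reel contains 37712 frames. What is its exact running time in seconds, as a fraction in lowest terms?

2357/3 seconds

Running time = 37712 ÷ (48) = 37712 × 1/48 = 2357/3 s.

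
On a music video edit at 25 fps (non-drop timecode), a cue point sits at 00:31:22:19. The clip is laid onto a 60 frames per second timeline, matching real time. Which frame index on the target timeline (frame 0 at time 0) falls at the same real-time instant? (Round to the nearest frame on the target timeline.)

Source frame index: (0×3600 + 31×60 + 22) × 25 + 19 = 47069.
Real time: 47069 / (25) = 47069/25 s.
Target frame: (47069/25) × (60) = 564828/5 ≈ 112965.600 → 112966.

frame 112966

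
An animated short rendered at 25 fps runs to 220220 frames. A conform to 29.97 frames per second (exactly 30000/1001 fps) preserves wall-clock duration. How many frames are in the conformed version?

Target frames = source frames × (target rate / source rate) = 220220 × (30000/1001)/(25) = 220220 × 1200/1001 = 264000.

264000 frames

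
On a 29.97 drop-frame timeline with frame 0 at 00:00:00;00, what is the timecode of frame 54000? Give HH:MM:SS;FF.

Each 10-minute DF block holds 10 × 60 × 30 − 9 × 2 = 17982 frames. 54000 ÷ 17982 → 3 full blocks, remainder 54.
Within the partial block the first minute is 1800 frames and each further minute 1798, so 0 further minute boundaries passed. Total skipped labels = 18 × 3 + 2 × 0 = 54.
Non-drop label index = 54000 + 54 = 54054; at 30 labels/s that is 00:30:01:24, i.e. DF 00:30:01;24.

00:30:01;24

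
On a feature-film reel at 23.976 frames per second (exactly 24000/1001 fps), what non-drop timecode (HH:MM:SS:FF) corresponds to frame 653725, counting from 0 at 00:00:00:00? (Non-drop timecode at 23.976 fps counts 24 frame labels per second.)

653725 ÷ 24 = 27238 full seconds, remainder 13 frames.
27238 s = 7 h 33 min 58 s.
Timecode: 07:33:58:13.

07:33:58:13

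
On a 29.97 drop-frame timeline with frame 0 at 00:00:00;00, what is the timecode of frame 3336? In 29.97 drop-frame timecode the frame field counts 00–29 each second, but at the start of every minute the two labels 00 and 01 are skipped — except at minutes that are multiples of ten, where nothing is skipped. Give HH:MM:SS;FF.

00:01:51;08

Ten DF minutes hold 17982 frames, so frame 3336 lies in block 0 (frames 0–17981) with 3336 frames into that block.
The block's first minute is 1800 frames and the rest 1798 each; 3336 frames reaches minute 1, so 0 × 18 + 1 × 2 = 2 labels have been skipped so far.
Adding those back, label number 3336 + 2 = 3338 at 30 labels/s is 111 s + 8 f = 0 h 1 min 51 s frame 8, i.e. 00:01:51;08.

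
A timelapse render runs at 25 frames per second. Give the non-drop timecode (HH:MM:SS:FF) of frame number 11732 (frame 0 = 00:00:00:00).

11732 ÷ 25 = 469 full seconds, remainder 7 frames.
469 s = 0 h 7 min 49 s.
Timecode: 00:07:49:07.

00:07:49:07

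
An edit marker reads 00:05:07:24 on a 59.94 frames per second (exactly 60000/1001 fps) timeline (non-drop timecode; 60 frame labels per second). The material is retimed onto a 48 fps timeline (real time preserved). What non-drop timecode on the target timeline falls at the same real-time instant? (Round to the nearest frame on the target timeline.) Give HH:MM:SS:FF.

00:05:07:34

Source frame index: (0×3600 + 5×60 + 7) × 60 + 24 = 18444.
Real time: 18444 / (60000/1001) = 1538537/5000 s.
Target frame: (1538537/5000) × (48) = 9231222/625 ≈ 14769.955 → 14770.
At 48 labels/s: frame 14770 → 00:05:07:34.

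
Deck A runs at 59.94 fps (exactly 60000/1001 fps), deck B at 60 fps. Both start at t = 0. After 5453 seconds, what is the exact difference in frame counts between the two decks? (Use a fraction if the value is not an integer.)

A emits 60000/1001 × 5453 = 46740000/143 frames; B emits 60 × 5453 = 327180.
Difference = 46740/143 frames (≈ 326.8531); B is ahead of A.

46740/143 frames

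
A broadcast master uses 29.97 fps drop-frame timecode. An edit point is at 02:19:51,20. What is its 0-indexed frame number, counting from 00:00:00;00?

Complete 10-minute blocks: 13, each 17982 frames → 233766.
Remaining 9 whole minutes in the current block: 1800 + 8 × 1798 = 16184 frames.
Within the current minute: 51 × 30 + 20 − 2 = 1548 (labels ;00/;01 skipped at this minute). Total = 233766 + 16184 + 1548 = 251498.

251498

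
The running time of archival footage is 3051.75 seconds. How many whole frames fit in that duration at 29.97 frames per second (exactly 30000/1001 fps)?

Frames = 3051.75 × 30000/1001 = 7042500/77 ≈ 91461.0390.
Complete frames: 91461.

91461 frames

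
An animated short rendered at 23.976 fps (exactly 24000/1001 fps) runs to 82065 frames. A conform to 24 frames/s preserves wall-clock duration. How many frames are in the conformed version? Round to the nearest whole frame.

Frames at target rate = 82065 × (24) / (24000/1001) = 16429413/200 ≈ 82147.065.
Nearest whole frame: 82147.

82147 frames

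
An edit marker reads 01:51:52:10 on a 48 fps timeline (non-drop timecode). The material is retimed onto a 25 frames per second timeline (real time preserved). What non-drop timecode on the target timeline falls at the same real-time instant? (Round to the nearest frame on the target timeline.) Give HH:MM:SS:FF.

Source frame index: (1×3600 + 51×60 + 52) × 48 + 10 = 322186.
Real time: 322186 / (48) = 161093/24 s.
Target frame: (161093/24) × (25) = 4027325/24 ≈ 167805.208 → 167805.
At 25 labels/s: frame 167805 → 01:51:52:05.

01:51:52:05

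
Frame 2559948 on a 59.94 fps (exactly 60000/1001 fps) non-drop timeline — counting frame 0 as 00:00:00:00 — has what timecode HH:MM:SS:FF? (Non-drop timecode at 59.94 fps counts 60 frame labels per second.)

2559948 ÷ 60 = 42665 full seconds, remainder 48 frames.
42665 s = 11 h 51 min 5 s.
Timecode: 11:51:05:48.

11:51:05:48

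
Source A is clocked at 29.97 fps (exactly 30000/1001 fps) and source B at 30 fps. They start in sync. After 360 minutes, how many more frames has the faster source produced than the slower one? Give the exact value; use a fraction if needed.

648000/1001 frames

360 min = 21600 s.
A emits 30000/1001 × 21600 = 648000000/1001 frames; B emits 30 × 21600 = 648000.
Difference = 648000/1001 frames (≈ 647.3526); B is ahead of A.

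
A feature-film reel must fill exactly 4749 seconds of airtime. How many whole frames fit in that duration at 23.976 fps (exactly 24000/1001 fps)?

Frames = 4749 × 24000/1001 = 113976000/1001 ≈ 113862.1379.
Complete frames: 113862.

113862 frames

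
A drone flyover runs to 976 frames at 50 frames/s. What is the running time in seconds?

Running time = 976 / (50) = 19.52 s.

19.52 seconds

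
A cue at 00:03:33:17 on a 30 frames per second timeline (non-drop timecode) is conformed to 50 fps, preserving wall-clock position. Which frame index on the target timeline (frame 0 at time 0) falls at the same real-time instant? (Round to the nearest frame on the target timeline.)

frame 10678

Source frame index: (0×3600 + 3×60 + 33) × 30 + 17 = 6407.
Real time: 6407 / (30) = 6407/30 s.
Target frame: (6407/30) × (50) = 32035/3 ≈ 10678.333 → 10678.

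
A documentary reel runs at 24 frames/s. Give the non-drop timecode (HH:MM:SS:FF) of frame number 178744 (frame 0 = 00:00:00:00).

178744 ÷ 24 = 7447 full seconds, remainder 16 frames.
7447 s = 2 h 4 min 7 s.
Timecode: 02:04:07:16.

02:04:07:16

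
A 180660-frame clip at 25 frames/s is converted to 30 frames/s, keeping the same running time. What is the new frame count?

Target frames = source frames × (target rate / source rate) = 180660 × (30)/(25) = 180660 × 6/5 = 216792.

216792 frames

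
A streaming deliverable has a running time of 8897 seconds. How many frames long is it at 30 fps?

266910 frames

Frames = 8897 × 30 = 266910.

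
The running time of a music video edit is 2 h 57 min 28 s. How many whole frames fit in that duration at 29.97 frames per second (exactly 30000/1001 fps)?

319120 frames

2 h 57 min 28 s = 10648 s.
Frames = 10648 × 30000/1001 = 29040000/91 ≈ 319120.8791.
Complete frames: 319120.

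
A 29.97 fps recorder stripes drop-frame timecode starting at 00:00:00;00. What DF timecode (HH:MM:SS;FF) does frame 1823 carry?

Ten DF minutes hold 17982 frames, so frame 1823 lies in block 0 (frames 0–17981) with 1823 frames into that block.
The block's first minute is 1800 frames and the rest 1798 each; 1823 frames reaches minute 1, so 0 × 18 + 1 × 2 = 2 labels have been skipped so far.
Adding those back, label number 1823 + 2 = 1825 at 30 labels/s is 60 s + 25 f = 0 h 1 min 0 s frame 25, i.e. 00:01:00;25.

00:01:00;25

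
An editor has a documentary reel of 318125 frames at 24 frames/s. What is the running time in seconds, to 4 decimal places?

13255.2083 seconds

Running time = 318125 × 1/24 = 318125/24 s ≈ 13255.2083 s.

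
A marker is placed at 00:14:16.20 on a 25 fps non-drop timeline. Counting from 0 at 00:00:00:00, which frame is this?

Total seconds to the label: (0 × 3600 + 14 × 60 + 16) = 856.
Frame index = 856 × 25 + 20 = 21420.

frame 21420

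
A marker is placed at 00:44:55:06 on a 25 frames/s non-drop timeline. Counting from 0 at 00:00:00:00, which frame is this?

67381

Total seconds to the label: (0 × 3600 + 44 × 60 + 55) = 2695.
Frame index = 2695 × 25 + 6 = 67381.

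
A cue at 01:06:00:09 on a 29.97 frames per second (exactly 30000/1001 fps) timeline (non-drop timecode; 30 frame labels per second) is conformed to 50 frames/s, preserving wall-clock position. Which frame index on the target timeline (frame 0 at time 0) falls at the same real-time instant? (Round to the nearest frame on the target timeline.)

Source frame index: (1×3600 + 6×60 + 0) × 30 + 9 = 118809.
Real time: 118809 / (30000/1001) = 39642603/10000 s.
Target frame: (39642603/10000) × (50) = 39642603/200 ≈ 198213.015 → 198213.

frame 198213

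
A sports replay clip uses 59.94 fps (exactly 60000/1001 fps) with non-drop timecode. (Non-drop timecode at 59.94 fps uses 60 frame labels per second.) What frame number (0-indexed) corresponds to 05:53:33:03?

frame 1272783

Total seconds to the label: (5 × 3600 + 53 × 60 + 33) = 21213.
Frame index = 21213 × 60 + 3 = 1272783.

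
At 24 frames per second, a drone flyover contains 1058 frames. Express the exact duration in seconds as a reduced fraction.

Running time = 1058 ÷ (24) = 1058 × 1/24 = 529/12 s.

529/12 seconds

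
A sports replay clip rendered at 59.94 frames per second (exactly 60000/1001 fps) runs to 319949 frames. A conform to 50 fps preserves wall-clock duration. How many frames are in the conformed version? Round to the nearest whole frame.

Frames at target rate = 319949 × (50) / (60000/1001) = 320268949/1200 ≈ 266890.791.
Nearest whole frame: 266891.

266891 frames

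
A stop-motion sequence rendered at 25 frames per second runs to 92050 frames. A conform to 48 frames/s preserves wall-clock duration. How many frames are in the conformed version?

176736 frames

Target frames = source frames × (target rate / source rate) = 92050 × (48)/(25) = 92050 × 48/25 = 176736.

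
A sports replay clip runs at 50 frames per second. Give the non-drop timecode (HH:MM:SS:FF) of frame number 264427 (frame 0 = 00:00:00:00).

264427 ÷ 50 = 5288 full seconds, remainder 27 frames.
5288 s = 1 h 28 min 8 s.
Timecode: 01:28:08:27.

01:28:08:27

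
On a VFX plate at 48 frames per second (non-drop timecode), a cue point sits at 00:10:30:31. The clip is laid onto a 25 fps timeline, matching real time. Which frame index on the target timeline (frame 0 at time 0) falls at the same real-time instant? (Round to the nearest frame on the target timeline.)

Source frame index: (0×3600 + 10×60 + 30) × 48 + 31 = 30271.
Real time: 30271 / (48) = 30271/48 s.
Target frame: (30271/48) × (25) = 756775/48 ≈ 15766.146 → 15766.

frame 15766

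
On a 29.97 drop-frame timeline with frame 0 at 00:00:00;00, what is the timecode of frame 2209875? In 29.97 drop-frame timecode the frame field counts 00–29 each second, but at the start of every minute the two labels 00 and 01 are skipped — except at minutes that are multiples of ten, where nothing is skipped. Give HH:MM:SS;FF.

Ten DF minutes hold 17982 frames, so frame 2209875 lies in block 122 (frames 2193804–2211785) with 16071 frames into that block.
The block's first minute is 1800 frames and the rest 1798 each; 16071 frames reaches minute 8, so 122 × 18 + 8 × 2 = 2212 labels have been skipped so far.
Adding those back, label number 2209875 + 2212 = 2212087 at 30 labels/s is 73736 s + 7 f = 20 h 28 min 56 s frame 7, i.e. 20:28:56;07.

20:28:56;07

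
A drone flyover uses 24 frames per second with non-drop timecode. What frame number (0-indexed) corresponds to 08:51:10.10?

764890

Total seconds to the label: (8 × 3600 + 51 × 60 + 10) = 31870.
Frame index = 31870 × 24 + 10 = 764890.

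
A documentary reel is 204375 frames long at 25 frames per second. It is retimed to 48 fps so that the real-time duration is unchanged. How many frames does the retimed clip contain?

Target frames = source frames × (target rate / source rate) = 204375 × (48)/(25) = 204375 × 48/25 = 392400.

392400 frames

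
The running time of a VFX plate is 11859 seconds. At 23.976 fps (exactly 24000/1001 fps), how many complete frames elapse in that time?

284331 frames

Frames = 11859 × 24000/1001 = 284616000/1001 ≈ 284331.6683.
Complete frames: 284331.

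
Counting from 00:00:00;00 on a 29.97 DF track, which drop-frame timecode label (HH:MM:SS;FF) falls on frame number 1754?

00:00:58;14

Ten DF minutes hold 17982 frames, so frame 1754 lies in block 0 (frames 0–17981) with 1754 frames into that block.
The block's first minute is 1800 frames and the rest 1798 each; 1754 frames reaches minute 0, so 0 × 18 + 0 × 2 = 0 labels have been skipped so far.
Adding those back, label number 1754 + 0 = 1754 at 30 labels/s is 58 s + 14 f = 0 h 0 min 58 s frame 14, i.e. 00:00:58;14.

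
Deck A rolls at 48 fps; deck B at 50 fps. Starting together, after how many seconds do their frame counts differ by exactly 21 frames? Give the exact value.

10.5 seconds

The gap grows by |50 − 48| = 2 frames per second.
Time for a 21-frame gap: 21 ÷ (2) = 10.5 s.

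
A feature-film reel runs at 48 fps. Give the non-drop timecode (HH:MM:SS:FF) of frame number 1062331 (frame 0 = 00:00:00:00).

06:08:51:43

1062331 ÷ 48 = 22131 full seconds, remainder 43 frames.
22131 s = 6 h 8 min 51 s.
Timecode: 06:08:51:43.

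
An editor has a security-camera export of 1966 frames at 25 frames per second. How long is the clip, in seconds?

78.64 seconds

Running time = 1966 / (25) = 78.64 s.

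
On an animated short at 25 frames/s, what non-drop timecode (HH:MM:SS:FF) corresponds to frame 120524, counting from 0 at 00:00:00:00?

01:20:20:24

120524 ÷ 25 = 4820 full seconds, remainder 24 frames.
4820 s = 1 h 20 min 20 s.
Timecode: 01:20:20:24.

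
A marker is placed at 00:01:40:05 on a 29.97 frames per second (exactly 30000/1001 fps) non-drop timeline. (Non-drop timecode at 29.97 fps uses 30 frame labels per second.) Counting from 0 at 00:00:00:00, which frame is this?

frame 3005

Total seconds to the label: (0 × 3600 + 1 × 60 + 40) = 100.
Frame index = 100 × 30 + 5 = 3005.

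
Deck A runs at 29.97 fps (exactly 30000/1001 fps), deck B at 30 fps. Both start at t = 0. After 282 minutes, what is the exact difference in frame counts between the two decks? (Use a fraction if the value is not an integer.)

282 min = 16920 s.
A emits 30000/1001 × 16920 = 507600000/1001 frames; B emits 30 × 16920 = 507600.
Difference = 507600/1001 frames (≈ 507.0929); B is ahead of A.

507600/1001 frames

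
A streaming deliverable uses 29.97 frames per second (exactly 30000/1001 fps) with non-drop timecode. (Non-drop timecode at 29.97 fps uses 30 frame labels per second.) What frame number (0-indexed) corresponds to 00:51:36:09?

Total seconds to the label: (0 × 3600 + 51 × 60 + 36) = 3096.
Frame index = 3096 × 30 + 9 = 92889.

frame 92889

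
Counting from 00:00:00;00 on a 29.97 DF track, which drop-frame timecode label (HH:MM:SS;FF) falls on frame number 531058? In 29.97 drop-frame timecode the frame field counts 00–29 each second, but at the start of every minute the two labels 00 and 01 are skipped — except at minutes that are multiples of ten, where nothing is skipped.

04:55:19;20

Each 10-minute DF block holds 10 × 60 × 30 − 9 × 2 = 17982 frames. 531058 ÷ 17982 → 29 full blocks, remainder 9580.
Within the partial block the first minute is 1800 frames and each further minute 1798, so 5 further minute boundaries passed. Total skipped labels = 18 × 29 + 2 × 5 = 532.
Non-drop label index = 531058 + 532 = 531590; at 30 labels/s that is 04:55:19:20, i.e. DF 04:55:19;20.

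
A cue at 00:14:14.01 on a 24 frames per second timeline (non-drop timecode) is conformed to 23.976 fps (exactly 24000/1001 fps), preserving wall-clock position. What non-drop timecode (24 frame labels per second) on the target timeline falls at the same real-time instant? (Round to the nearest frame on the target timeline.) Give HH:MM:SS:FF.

Source frame index: (0×3600 + 14×60 + 14) × 24 + 1 = 20497.
Real time: 20497 / (24) = 20497/24 s.
Target frame: (20497/24) × (24000/1001) = 20497000/1001 ≈ 20476.523 → 20477.
At 24 labels/s: frame 20477 → 00:14:13:05.

00:14:13:05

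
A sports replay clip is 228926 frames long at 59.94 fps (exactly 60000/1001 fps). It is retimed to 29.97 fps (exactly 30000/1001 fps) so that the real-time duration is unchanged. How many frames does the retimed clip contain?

Frames at target rate = 228926 × (30000/1001) / (60000/1001) = 114463.

114463 frames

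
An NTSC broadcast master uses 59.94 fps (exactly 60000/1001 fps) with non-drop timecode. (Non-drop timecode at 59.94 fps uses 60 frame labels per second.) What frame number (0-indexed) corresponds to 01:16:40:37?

Total seconds to the label: (1 × 3600 + 16 × 60 + 40) = 4600.
Frame index = 4600 × 60 + 37 = 276037.

276037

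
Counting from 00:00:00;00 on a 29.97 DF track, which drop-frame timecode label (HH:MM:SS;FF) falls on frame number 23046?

00:12:48;28

Each 10-minute DF block holds 10 × 60 × 30 − 9 × 2 = 17982 frames. 23046 ÷ 17982 → 1 full block, remainder 5064.
Within the partial block the first minute is 1800 frames and each further minute 1798, so 2 further minute boundaries passed. Total skipped labels = 18 × 1 + 2 × 2 = 22.
Non-drop label index = 23046 + 22 = 23068; at 30 labels/s that is 00:12:48:28, i.e. DF 00:12:48;28.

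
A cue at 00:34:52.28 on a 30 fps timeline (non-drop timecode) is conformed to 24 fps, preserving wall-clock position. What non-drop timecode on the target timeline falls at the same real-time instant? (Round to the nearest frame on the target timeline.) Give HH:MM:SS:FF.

00:34:52:22

Source frame index: (0×3600 + 34×60 + 52) × 30 + 28 = 62788.
Real time: 62788 / (30) = 31394/15 s.
Target frame: (31394/15) × (24) = 251152/5 ≈ 50230.400 → 50230.
At 24 labels/s: frame 50230 → 00:34:52:22.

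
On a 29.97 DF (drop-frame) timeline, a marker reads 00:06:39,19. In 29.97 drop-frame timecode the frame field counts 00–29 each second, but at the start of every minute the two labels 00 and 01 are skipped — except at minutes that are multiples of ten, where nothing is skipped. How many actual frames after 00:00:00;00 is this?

11977

As if non-drop at 30 labels/s: (0 × 3600 + 6 × 60 + 39) × 30 + 19 = 11989.
Minute boundaries passed: 6; those not divisible by 10: 6 − 0 = 6; dropped labels = 2 × 6 = 12.
Actual frame index = 11989 − 12 = 11977.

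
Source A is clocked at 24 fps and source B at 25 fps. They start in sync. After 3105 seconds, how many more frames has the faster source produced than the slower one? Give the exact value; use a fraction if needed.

A emits 24 × 3105 = 74520 frames; B emits 25 × 3105 = 77625.
Difference = 3105 frames; B is ahead of A.

3105 frames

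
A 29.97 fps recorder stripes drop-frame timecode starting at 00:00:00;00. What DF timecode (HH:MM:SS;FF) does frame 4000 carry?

00:02:13;14

Ten DF minutes hold 17982 frames, so frame 4000 lies in block 0 (frames 0–17981) with 4000 frames into that block.
The block's first minute is 1800 frames and the rest 1798 each; 4000 frames reaches minute 2, so 0 × 18 + 2 × 2 = 4 labels have been skipped so far.
Adding those back, label number 4000 + 4 = 4004 at 30 labels/s is 133 s + 14 f = 0 h 2 min 13 s frame 14, i.e. 00:02:13;14.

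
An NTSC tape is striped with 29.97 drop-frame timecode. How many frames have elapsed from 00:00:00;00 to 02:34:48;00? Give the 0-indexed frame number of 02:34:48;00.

278362

As if non-drop at 30 labels/s: (2 × 3600 + 34 × 60 + 48) × 30 + 0 = 278640.
Minute boundaries passed: 154; those not divisible by 10: 154 − 15 = 139; dropped labels = 2 × 139 = 278.
Actual frame index = 278640 − 278 = 278362.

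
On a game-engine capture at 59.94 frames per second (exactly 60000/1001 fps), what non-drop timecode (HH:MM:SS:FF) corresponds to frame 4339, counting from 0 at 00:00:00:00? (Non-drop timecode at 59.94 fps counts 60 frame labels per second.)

00:01:12:19

4339 ÷ 60 = 72 full seconds, remainder 19 frames.
72 s = 0 h 1 min 12 s.
Timecode: 00:01:12:19.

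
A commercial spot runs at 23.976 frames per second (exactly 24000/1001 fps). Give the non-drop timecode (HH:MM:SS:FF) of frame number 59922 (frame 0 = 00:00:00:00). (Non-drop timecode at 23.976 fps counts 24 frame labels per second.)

00:41:36:18

59922 ÷ 24 = 2496 full seconds, remainder 18 frames.
2496 s = 0 h 41 min 36 s.
Timecode: 00:41:36:18.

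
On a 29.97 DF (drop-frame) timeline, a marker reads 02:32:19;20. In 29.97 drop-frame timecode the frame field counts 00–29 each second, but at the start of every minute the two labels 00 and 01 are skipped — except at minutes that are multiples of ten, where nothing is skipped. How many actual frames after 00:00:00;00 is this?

As if non-drop at 30 labels/s: (2 × 3600 + 32 × 60 + 19) × 30 + 20 = 274190.
Minute boundaries passed: 152; those not divisible by 10: 152 − 15 = 137; dropped labels = 2 × 137 = 274.
Actual frame index = 274190 − 274 = 273916.

273916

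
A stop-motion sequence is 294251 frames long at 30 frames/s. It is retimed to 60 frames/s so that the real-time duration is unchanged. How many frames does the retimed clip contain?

Target frames = source frames × (target rate / source rate) = 294251 × (60)/(30) = 294251 × 2 = 588502.

588502 frames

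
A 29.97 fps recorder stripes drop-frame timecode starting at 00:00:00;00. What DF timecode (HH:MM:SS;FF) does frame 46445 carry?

00:25:49;21

Ten DF minutes hold 17982 frames, so frame 46445 lies in block 2 (frames 35964–53945) with 10481 frames into that block.
The block's first minute is 1800 frames and the rest 1798 each; 10481 frames reaches minute 5, so 2 × 18 + 5 × 2 = 46 labels have been skipped so far.
Adding those back, label number 46445 + 46 = 46491 at 30 labels/s is 1549 s + 21 f = 0 h 25 min 49 s frame 21, i.e. 00:25:49;21.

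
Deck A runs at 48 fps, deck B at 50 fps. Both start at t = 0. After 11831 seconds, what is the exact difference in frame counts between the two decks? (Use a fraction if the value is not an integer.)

23662 frames

A emits 48 × 11831 = 567888 frames; B emits 50 × 11831 = 591550.
Difference = 23662 frames; B is ahead of A.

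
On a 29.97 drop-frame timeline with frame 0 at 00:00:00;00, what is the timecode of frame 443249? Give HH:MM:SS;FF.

04:06:29;23

Each 10-minute DF block holds 10 × 60 × 30 − 9 × 2 = 17982 frames. 443249 ÷ 17982 → 24 full blocks, remainder 11681.
Within the partial block the first minute is 1800 frames and each further minute 1798, so 6 further minute boundaries passed. Total skipped labels = 18 × 24 + 2 × 6 = 444.
Non-drop label index = 443249 + 444 = 443693; at 30 labels/s that is 04:06:29:23, i.e. DF 04:06:29;23.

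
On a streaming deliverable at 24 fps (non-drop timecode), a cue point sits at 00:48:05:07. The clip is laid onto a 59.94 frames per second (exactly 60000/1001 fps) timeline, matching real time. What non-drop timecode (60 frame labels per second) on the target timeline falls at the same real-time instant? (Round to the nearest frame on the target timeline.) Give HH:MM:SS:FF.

Source frame index: (0×3600 + 48×60 + 5) × 24 + 7 = 69247.
Real time: 69247 / (24) = 69247/24 s.
Target frame: (69247/24) × (60000/1001) = 173117500/1001 ≈ 172944.555 → 172945.
At 60 labels/s: frame 172945 → 00:48:02:25.

00:48:02:25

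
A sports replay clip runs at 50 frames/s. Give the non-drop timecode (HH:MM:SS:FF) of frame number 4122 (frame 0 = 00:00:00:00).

4122 ÷ 50 = 82 full seconds, remainder 22 frames.
82 s = 0 h 1 min 22 s.
Timecode: 00:01:22:22.

00:01:22:22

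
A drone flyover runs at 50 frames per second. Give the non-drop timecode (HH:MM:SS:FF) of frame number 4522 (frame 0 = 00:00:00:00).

4522 ÷ 50 = 90 full seconds, remainder 22 frames.
90 s = 0 h 1 min 30 s.
Timecode: 00:01:30:22.

00:01:30:22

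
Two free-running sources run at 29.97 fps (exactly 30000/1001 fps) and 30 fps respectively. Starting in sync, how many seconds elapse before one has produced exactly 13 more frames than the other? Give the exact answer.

13013/30 seconds

The gap grows by |30 − 30000/1001| = 30/1001 frames per second.
Time for a 13-frame gap: 13 ÷ (30/1001) = 13013/30 s.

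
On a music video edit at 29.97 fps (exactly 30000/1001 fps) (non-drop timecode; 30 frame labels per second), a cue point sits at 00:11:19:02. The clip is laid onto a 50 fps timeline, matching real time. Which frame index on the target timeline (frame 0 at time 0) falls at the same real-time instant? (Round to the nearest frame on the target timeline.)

Source frame index: (0×3600 + 11×60 + 19) × 30 + 2 = 20372.
Real time: 20372 / (30000/1001) = 5098093/7500 s.
Target frame: (5098093/7500) × (50) = 5098093/150 ≈ 33987.287 → 33987.

frame 33987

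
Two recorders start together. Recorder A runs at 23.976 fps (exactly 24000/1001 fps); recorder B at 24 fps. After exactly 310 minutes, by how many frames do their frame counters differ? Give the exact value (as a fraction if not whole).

446400/1001 frames

310 min = 18600 s.
A emits 24000/1001 × 18600 = 446400000/1001 frames; B emits 24 × 18600 = 446400.
Difference = 446400/1001 frames (≈ 445.9540); B is ahead of A.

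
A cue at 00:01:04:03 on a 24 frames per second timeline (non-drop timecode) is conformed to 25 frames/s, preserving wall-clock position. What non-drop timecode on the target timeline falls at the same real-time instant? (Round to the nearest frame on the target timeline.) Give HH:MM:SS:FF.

00:01:04:03

Source frame index: (0×3600 + 1×60 + 4) × 24 + 3 = 1539.
Real time: 1539 / (24) = 513/8 s.
Target frame: (513/8) × (25) = 12825/8 ≈ 1603.125 → 1603.
At 25 labels/s: frame 1603 → 00:01:04:03.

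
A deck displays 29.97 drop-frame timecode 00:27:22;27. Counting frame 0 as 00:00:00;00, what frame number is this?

49237

As if non-drop at 30 labels/s: (0 × 3600 + 27 × 60 + 22) × 30 + 27 = 49287.
Minute boundaries passed: 27; those not divisible by 10: 27 − 2 = 25; dropped labels = 2 × 25 = 50.
Actual frame index = 49287 − 50 = 49237.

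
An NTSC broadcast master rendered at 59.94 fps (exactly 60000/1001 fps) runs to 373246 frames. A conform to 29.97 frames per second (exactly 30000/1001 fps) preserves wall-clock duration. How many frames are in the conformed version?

186623 frames

Target frames = source frames × (target rate / source rate) = 373246 × (30000/1001)/(60000/1001) = 373246 × 1/2 = 186623.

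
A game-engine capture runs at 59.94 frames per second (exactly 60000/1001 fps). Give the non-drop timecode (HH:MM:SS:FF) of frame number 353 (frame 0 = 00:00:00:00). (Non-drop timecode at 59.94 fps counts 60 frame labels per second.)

00:00:05:53

353 ÷ 60 = 5 full seconds, remainder 53 frames.
5 s = 0 h 0 min 5 s.
Timecode: 00:00:05:53.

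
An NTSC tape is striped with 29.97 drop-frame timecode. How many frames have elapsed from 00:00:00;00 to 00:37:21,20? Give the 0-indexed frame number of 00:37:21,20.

67182

As if non-drop at 30 labels/s: (0 × 3600 + 37 × 60 + 21) × 30 + 20 = 67250.
Minute boundaries passed: 37; those not divisible by 10: 37 − 3 = 34; dropped labels = 2 × 34 = 68.
Actual frame index = 67250 − 68 = 67182.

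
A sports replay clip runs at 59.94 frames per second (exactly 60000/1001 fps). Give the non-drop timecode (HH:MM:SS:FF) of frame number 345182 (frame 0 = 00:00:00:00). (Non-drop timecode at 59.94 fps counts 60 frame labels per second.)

01:35:53:02

345182 ÷ 60 = 5753 full seconds, remainder 2 frames.
5753 s = 1 h 35 min 53 s.
Timecode: 01:35:53:02.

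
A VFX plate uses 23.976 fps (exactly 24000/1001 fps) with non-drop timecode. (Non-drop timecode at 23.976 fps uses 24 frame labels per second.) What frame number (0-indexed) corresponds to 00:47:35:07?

Total seconds to the label: (0 × 3600 + 47 × 60 + 35) = 2855.
Frame index = 2855 × 24 + 7 = 68527.

frame 68527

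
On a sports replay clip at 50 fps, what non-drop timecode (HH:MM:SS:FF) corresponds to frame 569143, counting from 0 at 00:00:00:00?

03:09:42:43

569143 ÷ 50 = 11382 full seconds, remainder 43 frames.
11382 s = 3 h 9 min 42 s.
Timecode: 03:09:42:43.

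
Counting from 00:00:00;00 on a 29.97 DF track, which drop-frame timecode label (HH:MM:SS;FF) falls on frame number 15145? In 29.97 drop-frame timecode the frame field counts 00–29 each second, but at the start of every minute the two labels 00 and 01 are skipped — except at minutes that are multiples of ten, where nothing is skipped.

Ten DF minutes hold 17982 frames, so frame 15145 lies in block 0 (frames 0–17981) with 15145 frames into that block.
The block's first minute is 1800 frames and the rest 1798 each; 15145 frames reaches minute 8, so 0 × 18 + 8 × 2 = 16 labels have been skipped so far.
Adding those back, label number 15145 + 16 = 15161 at 30 labels/s is 505 s + 11 f = 0 h 8 min 25 s frame 11, i.e. 00:08:25;11.

00:08:25;11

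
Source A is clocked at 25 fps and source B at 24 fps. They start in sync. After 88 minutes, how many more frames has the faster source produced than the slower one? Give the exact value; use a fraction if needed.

88 min = 5280 s.
A emits 25 × 5280 = 132000 frames; B emits 24 × 5280 = 126720.
Difference = 5280 frames; B is behind A.

5280 frames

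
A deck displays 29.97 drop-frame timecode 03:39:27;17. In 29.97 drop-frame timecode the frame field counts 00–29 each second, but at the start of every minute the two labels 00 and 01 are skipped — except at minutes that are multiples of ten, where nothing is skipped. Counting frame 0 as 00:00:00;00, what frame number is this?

As if non-drop at 30 labels/s: (3 × 3600 + 39 × 60 + 27) × 30 + 17 = 395027.
Minute boundaries passed: 219; those not divisible by 10: 219 − 21 = 198; dropped labels = 2 × 198 = 396.
Actual frame index = 395027 − 396 = 394631.

394631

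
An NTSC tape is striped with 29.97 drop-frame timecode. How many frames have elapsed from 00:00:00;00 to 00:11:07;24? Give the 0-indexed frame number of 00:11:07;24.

20014

As if non-drop at 30 labels/s: (0 × 3600 + 11 × 60 + 7) × 30 + 24 = 20034.
Minute boundaries passed: 11; those not divisible by 10: 11 − 1 = 10; dropped labels = 2 × 10 = 20.
Actual frame index = 20034 − 20 = 20014.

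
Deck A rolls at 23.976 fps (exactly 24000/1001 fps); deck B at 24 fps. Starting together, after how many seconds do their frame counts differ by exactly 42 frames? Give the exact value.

1751.75 seconds

The gap grows by |24 − 24000/1001| = 24/1001 frames per second.
Time for a 42-frame gap: 42 ÷ (24/1001) = 1751.75 s.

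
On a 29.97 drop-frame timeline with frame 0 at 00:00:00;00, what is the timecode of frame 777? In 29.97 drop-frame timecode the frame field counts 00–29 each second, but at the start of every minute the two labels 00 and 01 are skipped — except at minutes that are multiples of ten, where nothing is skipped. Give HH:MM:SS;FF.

00:00:25;27

Ten DF minutes hold 17982 frames, so frame 777 lies in block 0 (frames 0–17981) with 777 frames into that block.
The block's first minute is 1800 frames and the rest 1798 each; 777 frames reaches minute 0, so 0 × 18 + 0 × 2 = 0 labels have been skipped so far.
Adding those back, label number 777 + 0 = 777 at 30 labels/s is 25 s + 27 f = 0 h 0 min 25 s frame 27, i.e. 00:00:25;27.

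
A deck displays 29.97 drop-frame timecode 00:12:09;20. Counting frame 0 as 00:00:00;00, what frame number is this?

21868

Complete 10-minute blocks: 1, each 17982 frames → 17982.
Remaining 2 whole minutes in the current block: 1800 + 1 × 1798 = 3598 frames.
Within the current minute: 9 × 30 + 20 − 2 = 288 (labels ;00/;01 skipped at this minute). Total = 17982 + 3598 + 288 = 21868.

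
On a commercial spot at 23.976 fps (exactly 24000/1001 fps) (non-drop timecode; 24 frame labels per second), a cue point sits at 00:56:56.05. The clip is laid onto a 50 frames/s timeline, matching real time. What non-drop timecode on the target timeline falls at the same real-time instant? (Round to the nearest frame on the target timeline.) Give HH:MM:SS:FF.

00:56:59:31

Source frame index: (0×3600 + 56×60 + 56) × 24 + 5 = 81989.
Real time: 81989 / (24000/1001) = 82070989/24000 s.
Target frame: (82070989/24000) × (50) = 82070989/480 ≈ 170981.227 → 170981.
At 50 labels/s: frame 170981 → 00:56:59:31.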